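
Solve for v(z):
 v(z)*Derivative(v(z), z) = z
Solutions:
 v(z) = -sqrt(C1 + z^2)
 v(z) = sqrt(C1 + z^2)


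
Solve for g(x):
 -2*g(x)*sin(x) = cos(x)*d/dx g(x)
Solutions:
 g(x) = C1*cos(x)^2


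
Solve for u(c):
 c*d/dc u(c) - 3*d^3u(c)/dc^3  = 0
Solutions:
 u(c) = C1 + Integral(C2*airyai(3^(2/3)*c/3) + C3*airybi(3^(2/3)*c/3), c)


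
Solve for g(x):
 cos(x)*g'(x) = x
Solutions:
 g(x) = C1 + Integral(x/cos(x), x)


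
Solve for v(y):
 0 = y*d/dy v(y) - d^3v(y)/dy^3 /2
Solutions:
 v(y) = C1 + Integral(C2*airyai(2^(1/3)*y) + C3*airybi(2^(1/3)*y), y)


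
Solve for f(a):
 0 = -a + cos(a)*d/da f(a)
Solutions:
 f(a) = C1 + Integral(a/cos(a), a)


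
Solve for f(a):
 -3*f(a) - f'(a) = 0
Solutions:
 f(a) = C1*exp(-3*a)


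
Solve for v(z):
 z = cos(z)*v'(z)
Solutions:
 v(z) = C1 + Integral(z/cos(z), z)


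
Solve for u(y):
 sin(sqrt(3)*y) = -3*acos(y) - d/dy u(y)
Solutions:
 u(y) = C1 - 3*y*acos(y) + 3*sqrt(1 - y^2) + sqrt(3)*cos(sqrt(3)*y)/3


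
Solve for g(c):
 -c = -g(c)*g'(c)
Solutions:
 g(c) = -sqrt(C1 + c^2)
 g(c) = sqrt(C1 + c^2)


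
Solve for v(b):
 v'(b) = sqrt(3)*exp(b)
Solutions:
 v(b) = C1 + sqrt(3)*exp(b)


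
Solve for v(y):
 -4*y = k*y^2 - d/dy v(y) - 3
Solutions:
 v(y) = C1 + k*y^3/3 + 2*y^2 - 3*y


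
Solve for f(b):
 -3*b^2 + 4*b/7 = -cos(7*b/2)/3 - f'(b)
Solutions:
 f(b) = C1 + b^3 - 2*b^2/7 - 2*sin(7*b/2)/21


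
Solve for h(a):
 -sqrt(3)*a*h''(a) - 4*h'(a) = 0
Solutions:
 h(a) = C1 + C2*a^(1 - 4*sqrt(3)/3)


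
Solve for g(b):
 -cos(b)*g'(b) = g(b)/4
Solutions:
 g(b) = C1*(sin(b) - 1)^(1/8)/(sin(b) + 1)^(1/8)


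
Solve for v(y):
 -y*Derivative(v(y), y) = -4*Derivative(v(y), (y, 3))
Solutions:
 v(y) = C1 + Integral(C2*airyai(2^(1/3)*y/2) + C3*airybi(2^(1/3)*y/2), y)


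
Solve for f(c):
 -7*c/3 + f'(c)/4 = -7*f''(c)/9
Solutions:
 f(c) = C1 + C2*exp(-9*c/28) + 14*c^2/3 - 784*c/27


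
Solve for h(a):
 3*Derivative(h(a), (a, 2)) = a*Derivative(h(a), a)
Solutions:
 h(a) = C1 + C2*erfi(sqrt(6)*a/6)


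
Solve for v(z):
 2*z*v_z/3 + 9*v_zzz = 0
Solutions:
 v(z) = C1 + Integral(C2*airyai(-2^(1/3)*z/3) + C3*airybi(-2^(1/3)*z/3), z)


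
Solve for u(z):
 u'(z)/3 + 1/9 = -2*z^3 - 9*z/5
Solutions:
 u(z) = C1 - 3*z^4/2 - 27*z^2/10 - z/3


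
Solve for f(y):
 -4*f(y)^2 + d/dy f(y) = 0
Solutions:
 f(y) = -1/(C1 + 4*y)


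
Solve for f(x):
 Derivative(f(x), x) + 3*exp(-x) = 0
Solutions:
 f(x) = C1 + 3*exp(-x)


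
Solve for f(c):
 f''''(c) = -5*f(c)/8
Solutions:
 f(c) = (C1*sin(2^(3/4)*5^(1/4)*c/4) + C2*cos(2^(3/4)*5^(1/4)*c/4))*exp(-2^(3/4)*5^(1/4)*c/4) + (C3*sin(2^(3/4)*5^(1/4)*c/4) + C4*cos(2^(3/4)*5^(1/4)*c/4))*exp(2^(3/4)*5^(1/4)*c/4)


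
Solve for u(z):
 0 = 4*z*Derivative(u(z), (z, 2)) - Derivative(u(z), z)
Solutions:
 u(z) = C1 + C2*z^(5/4)


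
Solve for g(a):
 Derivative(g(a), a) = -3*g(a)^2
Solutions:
 g(a) = 1/(C1 + 3*a)


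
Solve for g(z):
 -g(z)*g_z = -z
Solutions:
 g(z) = -sqrt(C1 + z^2)
 g(z) = sqrt(C1 + z^2)


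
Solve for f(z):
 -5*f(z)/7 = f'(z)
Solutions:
 f(z) = C1*exp(-5*z/7)


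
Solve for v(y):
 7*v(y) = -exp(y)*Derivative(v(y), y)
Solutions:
 v(y) = C1*exp(7*exp(-y))


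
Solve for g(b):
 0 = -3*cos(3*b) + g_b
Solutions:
 g(b) = C1 + sin(3*b)


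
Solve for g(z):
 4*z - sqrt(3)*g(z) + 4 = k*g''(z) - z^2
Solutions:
 g(z) = C1*exp(-3^(1/4)*z*sqrt(-1/k)) + C2*exp(3^(1/4)*z*sqrt(-1/k)) - 2*k/3 + sqrt(3)*z^2/3 + 4*sqrt(3)*z/3 + 4*sqrt(3)/3


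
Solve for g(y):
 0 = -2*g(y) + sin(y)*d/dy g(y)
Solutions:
 g(y) = C1*(cos(y) - 1)/(cos(y) + 1)


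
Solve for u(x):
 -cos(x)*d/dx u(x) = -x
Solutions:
 u(x) = C1 + Integral(x/cos(x), x)


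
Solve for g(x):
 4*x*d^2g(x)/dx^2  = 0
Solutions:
 g(x) = C1 + C2*x


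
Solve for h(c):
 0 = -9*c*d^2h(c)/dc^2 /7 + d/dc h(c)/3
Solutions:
 h(c) = C1 + C2*c^(34/27)


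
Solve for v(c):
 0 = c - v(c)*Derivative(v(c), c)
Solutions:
 v(c) = -sqrt(C1 + c^2)
 v(c) = sqrt(C1 + c^2)


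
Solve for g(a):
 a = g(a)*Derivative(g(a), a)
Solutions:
 g(a) = -sqrt(C1 + a^2)
 g(a) = sqrt(C1 + a^2)


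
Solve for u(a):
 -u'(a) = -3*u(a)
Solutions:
 u(a) = C1*exp(3*a)


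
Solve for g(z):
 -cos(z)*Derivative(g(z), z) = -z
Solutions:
 g(z) = C1 + Integral(z/cos(z), z)


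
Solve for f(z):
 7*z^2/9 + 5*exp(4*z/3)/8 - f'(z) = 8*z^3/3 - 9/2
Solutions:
 f(z) = C1 - 2*z^4/3 + 7*z^3/27 + 9*z/2 + 15*exp(4*z/3)/32


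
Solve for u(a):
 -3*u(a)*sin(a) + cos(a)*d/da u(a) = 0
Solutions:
 u(a) = C1/cos(a)^3


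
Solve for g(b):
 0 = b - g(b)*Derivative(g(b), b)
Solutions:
 g(b) = -sqrt(C1 + b^2)
 g(b) = sqrt(C1 + b^2)


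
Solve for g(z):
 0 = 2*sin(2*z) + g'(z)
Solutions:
 g(z) = C1 + cos(2*z)


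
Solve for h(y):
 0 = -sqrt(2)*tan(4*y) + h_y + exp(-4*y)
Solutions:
 h(y) = C1 + sqrt(2)*log(tan(4*y)^2 + 1)/8 + exp(-4*y)/4


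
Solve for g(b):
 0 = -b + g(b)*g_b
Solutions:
 g(b) = -sqrt(C1 + b^2)
 g(b) = sqrt(C1 + b^2)


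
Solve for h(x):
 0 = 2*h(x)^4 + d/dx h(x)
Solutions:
 h(x) = (-3^(2/3) - 3*3^(1/6)*I)*(1/(C1 + 2*x))^(1/3)/6
 h(x) = (-3^(2/3) + 3*3^(1/6)*I)*(1/(C1 + 2*x))^(1/3)/6
 h(x) = (1/(C1 + 6*x))^(1/3)


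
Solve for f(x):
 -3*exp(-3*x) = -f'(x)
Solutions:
 f(x) = C1 - exp(-3*x)


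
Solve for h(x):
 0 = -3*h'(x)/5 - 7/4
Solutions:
 h(x) = C1 - 35*x/12


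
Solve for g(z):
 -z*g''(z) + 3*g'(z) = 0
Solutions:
 g(z) = C1 + C2*z^4


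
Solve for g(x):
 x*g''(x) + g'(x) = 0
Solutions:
 g(x) = C1 + C2*log(x)


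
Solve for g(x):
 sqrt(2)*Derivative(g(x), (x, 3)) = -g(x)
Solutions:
 g(x) = C3*exp(-2^(5/6)*x/2) + (C1*sin(2^(5/6)*sqrt(3)*x/4) + C2*cos(2^(5/6)*sqrt(3)*x/4))*exp(2^(5/6)*x/4)


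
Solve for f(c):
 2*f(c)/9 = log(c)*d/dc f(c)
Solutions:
 f(c) = C1*exp(2*li(c)/9)


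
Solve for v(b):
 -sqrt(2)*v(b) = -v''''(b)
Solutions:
 v(b) = C1*exp(-2^(1/8)*b) + C2*exp(2^(1/8)*b) + C3*sin(2^(1/8)*b) + C4*cos(2^(1/8)*b)


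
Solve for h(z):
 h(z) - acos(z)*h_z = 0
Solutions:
 h(z) = C1*exp(Integral(1/acos(z), z))


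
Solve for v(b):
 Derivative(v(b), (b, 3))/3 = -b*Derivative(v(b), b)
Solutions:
 v(b) = C1 + Integral(C2*airyai(-3^(1/3)*b) + C3*airybi(-3^(1/3)*b), b)


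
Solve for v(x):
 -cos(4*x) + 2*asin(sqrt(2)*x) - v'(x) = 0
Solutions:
 v(x) = C1 + 2*x*asin(sqrt(2)*x) + sqrt(2)*sqrt(1 - 2*x^2) - sin(4*x)/4


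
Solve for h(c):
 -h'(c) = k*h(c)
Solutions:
 h(c) = C1*exp(-c*k)


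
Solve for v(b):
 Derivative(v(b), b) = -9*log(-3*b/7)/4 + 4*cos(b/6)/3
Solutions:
 v(b) = C1 - 9*b*log(-b)/4 - 9*b*log(3)/4 + 9*b/4 + 9*b*log(7)/4 + 8*sin(b/6)


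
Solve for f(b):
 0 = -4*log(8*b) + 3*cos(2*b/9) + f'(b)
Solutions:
 f(b) = C1 + 4*b*log(b) - 4*b + 12*b*log(2) - 27*sin(2*b/9)/2


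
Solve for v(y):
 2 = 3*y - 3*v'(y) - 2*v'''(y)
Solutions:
 v(y) = C1 + C2*sin(sqrt(6)*y/2) + C3*cos(sqrt(6)*y/2) + y^2/2 - 2*y/3


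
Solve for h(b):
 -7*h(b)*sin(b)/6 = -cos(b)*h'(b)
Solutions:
 h(b) = C1/cos(b)^(7/6)


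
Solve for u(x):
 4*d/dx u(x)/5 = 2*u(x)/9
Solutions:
 u(x) = C1*exp(5*x/18)


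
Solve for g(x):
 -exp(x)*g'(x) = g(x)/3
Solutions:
 g(x) = C1*exp(exp(-x)/3)


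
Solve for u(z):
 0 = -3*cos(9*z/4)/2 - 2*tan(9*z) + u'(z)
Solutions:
 u(z) = C1 - 2*log(cos(9*z))/9 + 2*sin(9*z/4)/3


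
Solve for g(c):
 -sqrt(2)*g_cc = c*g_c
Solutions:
 g(c) = C1 + C2*erf(2^(1/4)*c/2)


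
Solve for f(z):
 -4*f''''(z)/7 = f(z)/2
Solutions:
 f(z) = (C1*sin(2^(3/4)*7^(1/4)*z/4) + C2*cos(2^(3/4)*7^(1/4)*z/4))*exp(-2^(3/4)*7^(1/4)*z/4) + (C3*sin(2^(3/4)*7^(1/4)*z/4) + C4*cos(2^(3/4)*7^(1/4)*z/4))*exp(2^(3/4)*7^(1/4)*z/4)


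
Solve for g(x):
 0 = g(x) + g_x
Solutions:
 g(x) = C1*exp(-x)


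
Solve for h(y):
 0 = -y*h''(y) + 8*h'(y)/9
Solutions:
 h(y) = C1 + C2*y^(17/9)


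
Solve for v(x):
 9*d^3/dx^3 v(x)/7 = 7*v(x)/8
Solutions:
 v(x) = C3*exp(3^(1/3)*7^(2/3)*x/6) + (C1*sin(3^(5/6)*7^(2/3)*x/12) + C2*cos(3^(5/6)*7^(2/3)*x/12))*exp(-3^(1/3)*7^(2/3)*x/12)


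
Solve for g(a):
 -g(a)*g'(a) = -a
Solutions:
 g(a) = -sqrt(C1 + a^2)
 g(a) = sqrt(C1 + a^2)


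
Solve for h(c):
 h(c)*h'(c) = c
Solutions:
 h(c) = -sqrt(C1 + c^2)
 h(c) = sqrt(C1 + c^2)


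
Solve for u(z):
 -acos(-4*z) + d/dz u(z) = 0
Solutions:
 u(z) = C1 + z*acos(-4*z) + sqrt(1 - 16*z^2)/4


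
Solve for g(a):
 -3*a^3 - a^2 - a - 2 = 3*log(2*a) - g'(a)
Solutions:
 g(a) = C1 + 3*a^4/4 + a^3/3 + a^2/2 + 3*a*log(a) - a + a*log(8)


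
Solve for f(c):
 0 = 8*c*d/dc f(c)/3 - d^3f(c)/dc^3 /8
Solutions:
 f(c) = C1 + Integral(C2*airyai(4*3^(2/3)*c/3) + C3*airybi(4*3^(2/3)*c/3), c)


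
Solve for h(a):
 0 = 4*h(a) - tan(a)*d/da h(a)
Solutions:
 h(a) = C1*sin(a)^4


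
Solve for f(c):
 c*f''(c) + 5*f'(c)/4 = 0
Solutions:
 f(c) = C1 + C2/c^(1/4)


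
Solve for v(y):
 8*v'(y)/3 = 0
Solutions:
 v(y) = C1


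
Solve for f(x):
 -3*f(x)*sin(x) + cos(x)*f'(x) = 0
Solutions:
 f(x) = C1/cos(x)^3


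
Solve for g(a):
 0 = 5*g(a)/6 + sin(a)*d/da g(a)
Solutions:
 g(a) = C1*(cos(a) + 1)^(5/12)/(cos(a) - 1)^(5/12)


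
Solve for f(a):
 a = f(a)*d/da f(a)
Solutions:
 f(a) = -sqrt(C1 + a^2)
 f(a) = sqrt(C1 + a^2)


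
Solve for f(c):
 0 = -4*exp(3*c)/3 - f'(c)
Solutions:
 f(c) = C1 - 4*exp(3*c)/9


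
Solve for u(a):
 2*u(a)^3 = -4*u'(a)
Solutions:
 u(a) = -sqrt(-1/(C1 - a))
 u(a) = sqrt(-1/(C1 - a))


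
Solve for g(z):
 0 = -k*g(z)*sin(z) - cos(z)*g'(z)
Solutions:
 g(z) = C1*exp(k*log(cos(z)))


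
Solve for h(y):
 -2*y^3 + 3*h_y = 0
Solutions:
 h(y) = C1 + y^4/6


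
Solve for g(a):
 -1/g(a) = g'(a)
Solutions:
 g(a) = -sqrt(C1 - 2*a)
 g(a) = sqrt(C1 - 2*a)


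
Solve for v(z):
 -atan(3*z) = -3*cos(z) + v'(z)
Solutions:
 v(z) = C1 - z*atan(3*z) + log(9*z^2 + 1)/6 + 3*sin(z)


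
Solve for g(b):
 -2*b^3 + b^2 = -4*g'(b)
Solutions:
 g(b) = C1 + b^4/8 - b^3/12


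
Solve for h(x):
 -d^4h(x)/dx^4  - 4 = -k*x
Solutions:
 h(x) = C1 + C2*x + C3*x^2 + C4*x^3 + k*x^5/120 - x^4/6


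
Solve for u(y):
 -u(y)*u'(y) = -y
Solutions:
 u(y) = -sqrt(C1 + y^2)
 u(y) = sqrt(C1 + y^2)


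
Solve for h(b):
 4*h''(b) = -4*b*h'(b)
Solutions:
 h(b) = C1 + C2*erf(sqrt(2)*b/2)


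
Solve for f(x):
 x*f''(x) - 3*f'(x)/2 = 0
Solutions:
 f(x) = C1 + C2*x^(5/2)


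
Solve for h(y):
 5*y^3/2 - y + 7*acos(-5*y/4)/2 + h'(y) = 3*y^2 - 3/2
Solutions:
 h(y) = C1 - 5*y^4/8 + y^3 + y^2/2 - 7*y*acos(-5*y/4)/2 - 3*y/2 - 7*sqrt(16 - 25*y^2)/10


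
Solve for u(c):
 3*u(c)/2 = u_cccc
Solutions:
 u(c) = C1*exp(-2^(3/4)*3^(1/4)*c/2) + C2*exp(2^(3/4)*3^(1/4)*c/2) + C3*sin(2^(3/4)*3^(1/4)*c/2) + C4*cos(2^(3/4)*3^(1/4)*c/2)


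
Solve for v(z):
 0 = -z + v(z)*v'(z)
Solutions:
 v(z) = -sqrt(C1 + z^2)
 v(z) = sqrt(C1 + z^2)


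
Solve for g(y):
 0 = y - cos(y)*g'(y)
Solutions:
 g(y) = C1 + Integral(y/cos(y), y)


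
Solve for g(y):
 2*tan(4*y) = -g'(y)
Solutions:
 g(y) = C1 + log(cos(4*y))/2


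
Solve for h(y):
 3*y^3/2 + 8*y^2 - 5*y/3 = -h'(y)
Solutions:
 h(y) = C1 - 3*y^4/8 - 8*y^3/3 + 5*y^2/6


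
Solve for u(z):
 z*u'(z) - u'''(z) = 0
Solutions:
 u(z) = C1 + Integral(C2*airyai(z) + C3*airybi(z), z)


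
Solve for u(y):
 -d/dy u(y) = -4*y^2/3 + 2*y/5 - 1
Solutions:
 u(y) = C1 + 4*y^3/9 - y^2/5 + y


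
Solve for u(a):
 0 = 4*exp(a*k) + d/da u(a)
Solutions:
 u(a) = C1 - 4*exp(a*k)/k


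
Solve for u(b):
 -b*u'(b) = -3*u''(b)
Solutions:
 u(b) = C1 + C2*erfi(sqrt(6)*b/6)


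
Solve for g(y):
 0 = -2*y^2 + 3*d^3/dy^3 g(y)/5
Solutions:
 g(y) = C1 + C2*y + C3*y^2 + y^5/18


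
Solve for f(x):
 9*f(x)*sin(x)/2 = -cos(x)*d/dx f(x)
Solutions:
 f(x) = C1*cos(x)^(9/2)


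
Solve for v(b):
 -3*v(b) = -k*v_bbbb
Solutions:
 v(b) = C1*exp(-3^(1/4)*b*(1/k)^(1/4)) + C2*exp(3^(1/4)*b*(1/k)^(1/4)) + C3*exp(-3^(1/4)*I*b*(1/k)^(1/4)) + C4*exp(3^(1/4)*I*b*(1/k)^(1/4))


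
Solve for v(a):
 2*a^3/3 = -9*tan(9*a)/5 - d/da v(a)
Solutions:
 v(a) = C1 - a^4/6 + log(cos(9*a))/5


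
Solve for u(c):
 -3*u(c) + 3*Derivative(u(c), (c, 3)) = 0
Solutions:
 u(c) = C3*exp(c) + (C1*sin(sqrt(3)*c/2) + C2*cos(sqrt(3)*c/2))*exp(-c/2)


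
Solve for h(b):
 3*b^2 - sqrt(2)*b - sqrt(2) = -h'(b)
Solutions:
 h(b) = C1 - b^3 + sqrt(2)*b^2/2 + sqrt(2)*b


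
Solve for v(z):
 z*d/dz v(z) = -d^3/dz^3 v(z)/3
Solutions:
 v(z) = C1 + Integral(C2*airyai(-3^(1/3)*z) + C3*airybi(-3^(1/3)*z), z)


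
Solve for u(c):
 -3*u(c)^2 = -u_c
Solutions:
 u(c) = -1/(C1 + 3*c)


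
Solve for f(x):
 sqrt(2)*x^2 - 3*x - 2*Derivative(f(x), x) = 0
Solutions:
 f(x) = C1 + sqrt(2)*x^3/6 - 3*x^2/4


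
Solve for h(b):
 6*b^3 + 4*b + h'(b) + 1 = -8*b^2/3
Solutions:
 h(b) = C1 - 3*b^4/2 - 8*b^3/9 - 2*b^2 - b


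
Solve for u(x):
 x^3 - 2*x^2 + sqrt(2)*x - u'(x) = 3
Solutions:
 u(x) = C1 + x^4/4 - 2*x^3/3 + sqrt(2)*x^2/2 - 3*x


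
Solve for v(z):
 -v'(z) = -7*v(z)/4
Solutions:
 v(z) = C1*exp(7*z/4)


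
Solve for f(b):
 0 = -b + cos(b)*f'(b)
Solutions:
 f(b) = C1 + Integral(b/cos(b), b)


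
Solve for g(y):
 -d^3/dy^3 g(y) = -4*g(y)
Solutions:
 g(y) = C3*exp(2^(2/3)*y) + (C1*sin(2^(2/3)*sqrt(3)*y/2) + C2*cos(2^(2/3)*sqrt(3)*y/2))*exp(-2^(2/3)*y/2)


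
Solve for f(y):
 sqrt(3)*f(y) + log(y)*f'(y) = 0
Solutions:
 f(y) = C1*exp(-sqrt(3)*li(y))


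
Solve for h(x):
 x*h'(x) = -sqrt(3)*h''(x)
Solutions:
 h(x) = C1 + C2*erf(sqrt(2)*3^(3/4)*x/6)


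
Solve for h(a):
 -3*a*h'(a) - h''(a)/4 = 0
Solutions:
 h(a) = C1 + C2*erf(sqrt(6)*a)


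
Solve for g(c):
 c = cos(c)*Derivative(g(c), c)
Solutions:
 g(c) = C1 + Integral(c/cos(c), c)


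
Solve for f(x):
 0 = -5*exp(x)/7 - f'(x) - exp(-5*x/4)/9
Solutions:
 f(x) = C1 - 5*exp(x)/7 + 4*exp(-5*x/4)/45


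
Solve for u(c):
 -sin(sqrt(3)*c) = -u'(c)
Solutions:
 u(c) = C1 - sqrt(3)*cos(sqrt(3)*c)/3


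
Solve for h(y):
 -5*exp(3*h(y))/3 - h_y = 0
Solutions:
 h(y) = log((-1 - sqrt(3)*I)*(1/(C1 + 5*y))^(1/3)/2)
 h(y) = log((-1 + sqrt(3)*I)*(1/(C1 + 5*y))^(1/3)/2)
 h(y) = log(1/(C1 + 5*y))/3


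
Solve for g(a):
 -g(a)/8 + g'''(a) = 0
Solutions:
 g(a) = C3*exp(a/2) + (C1*sin(sqrt(3)*a/4) + C2*cos(sqrt(3)*a/4))*exp(-a/4)


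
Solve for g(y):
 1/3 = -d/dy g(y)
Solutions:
 g(y) = C1 - y/3


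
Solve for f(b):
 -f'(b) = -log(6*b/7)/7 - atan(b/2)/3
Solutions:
 f(b) = C1 + b*log(b)/7 + b*atan(b/2)/3 - b*log(7)/7 - b/7 + b*log(6)/7 - log(b^2 + 4)/3


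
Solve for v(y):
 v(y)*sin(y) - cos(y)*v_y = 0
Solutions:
 v(y) = C1/cos(y)


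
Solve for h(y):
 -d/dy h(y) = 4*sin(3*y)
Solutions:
 h(y) = C1 + 4*cos(3*y)/3


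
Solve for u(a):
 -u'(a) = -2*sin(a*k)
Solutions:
 u(a) = C1 - 2*cos(a*k)/k


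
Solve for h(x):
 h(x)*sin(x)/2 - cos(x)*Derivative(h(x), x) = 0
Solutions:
 h(x) = C1/sqrt(cos(x))


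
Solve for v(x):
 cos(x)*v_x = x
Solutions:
 v(x) = C1 + Integral(x/cos(x), x)


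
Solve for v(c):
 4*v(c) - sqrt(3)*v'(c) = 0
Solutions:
 v(c) = C1*exp(4*sqrt(3)*c/3)


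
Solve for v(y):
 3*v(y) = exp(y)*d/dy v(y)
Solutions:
 v(y) = C1*exp(-3*exp(-y))


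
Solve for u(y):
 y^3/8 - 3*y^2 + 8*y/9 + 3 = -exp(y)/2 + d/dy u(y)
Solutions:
 u(y) = C1 + y^4/32 - y^3 + 4*y^2/9 + 3*y + exp(y)/2


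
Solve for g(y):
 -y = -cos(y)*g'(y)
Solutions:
 g(y) = C1 + Integral(y/cos(y), y)


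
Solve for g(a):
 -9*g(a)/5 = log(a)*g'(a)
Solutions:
 g(a) = C1*exp(-9*li(a)/5)


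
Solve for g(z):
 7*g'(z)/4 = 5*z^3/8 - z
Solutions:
 g(z) = C1 + 5*z^4/56 - 2*z^2/7


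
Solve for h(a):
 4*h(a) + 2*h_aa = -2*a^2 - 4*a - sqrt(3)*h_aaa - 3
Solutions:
 h(a) = C1*exp(a*(-4*sqrt(3) + 2*2^(2/3)/(sqrt(267) + 85*sqrt(3)/9)^(1/3) + 3*2^(1/3)*(sqrt(267) + 85*sqrt(3)/9)^(1/3))/18)*sin(sqrt(3)*a*(-3*(2*sqrt(267) + 170*sqrt(3)/9)^(1/3) + 4/(2*sqrt(267) + 170*sqrt(3)/9)^(1/3))/18) + C2*exp(a*(-4*sqrt(3) + 2*2^(2/3)/(sqrt(267) + 85*sqrt(3)/9)^(1/3) + 3*2^(1/3)*(sqrt(267) + 85*sqrt(3)/9)^(1/3))/18)*cos(sqrt(3)*a*(-3*(2*sqrt(267) + 170*sqrt(3)/9)^(1/3) + 4/(2*sqrt(267) + 170*sqrt(3)/9)^(1/3))/18) + C3*exp(-a*(2*2^(2/3)/(sqrt(267) + 85*sqrt(3)/9)^(1/3) + 2*sqrt(3) + 3*2^(1/3)*(sqrt(267) + 85*sqrt(3)/9)^(1/3))/9) - a^2/2 - a - 1/4


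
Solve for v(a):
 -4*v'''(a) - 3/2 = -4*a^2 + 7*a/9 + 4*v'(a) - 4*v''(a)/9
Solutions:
 v(a) = C1 + a^3/3 + a^2/72 - 1537*a/648 + (C2*sin(sqrt(323)*a/18) + C3*cos(sqrt(323)*a/18))*exp(a/18)


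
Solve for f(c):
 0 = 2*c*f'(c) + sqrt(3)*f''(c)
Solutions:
 f(c) = C1 + C2*erf(3^(3/4)*c/3)


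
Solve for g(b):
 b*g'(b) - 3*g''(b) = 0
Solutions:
 g(b) = C1 + C2*erfi(sqrt(6)*b/6)


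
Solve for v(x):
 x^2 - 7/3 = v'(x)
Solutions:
 v(x) = C1 + x^3/3 - 7*x/3


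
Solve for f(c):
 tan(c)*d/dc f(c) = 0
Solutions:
 f(c) = C1


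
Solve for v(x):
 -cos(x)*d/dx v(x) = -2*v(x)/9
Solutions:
 v(x) = C1*(sin(x) + 1)^(1/9)/(sin(x) - 1)^(1/9)


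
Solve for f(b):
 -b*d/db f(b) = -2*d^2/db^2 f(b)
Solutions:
 f(b) = C1 + C2*erfi(b/2)


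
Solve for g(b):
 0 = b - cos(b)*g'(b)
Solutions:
 g(b) = C1 + Integral(b/cos(b), b)


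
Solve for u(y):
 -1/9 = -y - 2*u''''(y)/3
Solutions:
 u(y) = C1 + C2*y + C3*y^2 + C4*y^3 - y^5/80 + y^4/144


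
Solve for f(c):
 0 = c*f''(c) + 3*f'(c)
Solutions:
 f(c) = C1 + C2/c^2


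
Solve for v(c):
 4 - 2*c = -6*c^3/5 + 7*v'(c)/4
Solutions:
 v(c) = C1 + 6*c^4/35 - 4*c^2/7 + 16*c/7


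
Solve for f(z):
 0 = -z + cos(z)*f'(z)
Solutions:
 f(z) = C1 + Integral(z/cos(z), z)


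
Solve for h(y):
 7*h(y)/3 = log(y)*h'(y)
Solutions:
 h(y) = C1*exp(7*li(y)/3)


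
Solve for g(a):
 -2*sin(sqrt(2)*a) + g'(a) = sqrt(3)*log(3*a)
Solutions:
 g(a) = C1 + sqrt(3)*a*(log(a) - 1) + sqrt(3)*a*log(3) - sqrt(2)*cos(sqrt(2)*a)


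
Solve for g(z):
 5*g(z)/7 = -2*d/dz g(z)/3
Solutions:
 g(z) = C1*exp(-15*z/14)


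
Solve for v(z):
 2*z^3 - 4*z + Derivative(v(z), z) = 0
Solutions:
 v(z) = C1 - z^4/2 + 2*z^2


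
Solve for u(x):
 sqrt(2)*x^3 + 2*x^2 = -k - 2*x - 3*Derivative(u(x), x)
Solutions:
 u(x) = C1 - k*x/3 - sqrt(2)*x^4/12 - 2*x^3/9 - x^2/3


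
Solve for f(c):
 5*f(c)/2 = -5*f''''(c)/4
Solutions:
 f(c) = (C1*sin(2^(3/4)*c/2) + C2*cos(2^(3/4)*c/2))*exp(-2^(3/4)*c/2) + (C3*sin(2^(3/4)*c/2) + C4*cos(2^(3/4)*c/2))*exp(2^(3/4)*c/2)


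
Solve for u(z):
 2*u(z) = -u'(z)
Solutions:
 u(z) = C1*exp(-2*z)


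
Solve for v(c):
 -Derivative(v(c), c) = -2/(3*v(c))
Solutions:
 v(c) = -sqrt(C1 + 12*c)/3
 v(c) = sqrt(C1 + 12*c)/3


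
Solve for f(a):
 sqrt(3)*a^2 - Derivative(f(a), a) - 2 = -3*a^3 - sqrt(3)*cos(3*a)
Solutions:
 f(a) = C1 + 3*a^4/4 + sqrt(3)*a^3/3 - 2*a + sqrt(3)*sin(3*a)/3


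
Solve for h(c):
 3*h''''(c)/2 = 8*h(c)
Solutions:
 h(c) = C1*exp(-2*3^(3/4)*c/3) + C2*exp(2*3^(3/4)*c/3) + C3*sin(2*3^(3/4)*c/3) + C4*cos(2*3^(3/4)*c/3)


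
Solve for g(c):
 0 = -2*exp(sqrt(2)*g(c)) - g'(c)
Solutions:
 g(c) = sqrt(2)*(2*log(1/(C1 + 2*c)) - log(2))/4


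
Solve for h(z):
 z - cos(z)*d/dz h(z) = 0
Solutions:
 h(z) = C1 + Integral(z/cos(z), z)


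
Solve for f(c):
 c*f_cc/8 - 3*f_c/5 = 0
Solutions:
 f(c) = C1 + C2*c^(29/5)


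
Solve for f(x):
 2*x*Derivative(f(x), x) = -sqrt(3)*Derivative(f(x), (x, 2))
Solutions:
 f(x) = C1 + C2*erf(3^(3/4)*x/3)


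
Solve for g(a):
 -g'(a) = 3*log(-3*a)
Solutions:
 g(a) = C1 - 3*a*log(-a) + 3*a*(1 - log(3))


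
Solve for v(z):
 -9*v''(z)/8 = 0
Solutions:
 v(z) = C1 + C2*z


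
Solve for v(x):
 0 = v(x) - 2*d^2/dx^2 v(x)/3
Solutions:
 v(x) = C1*exp(-sqrt(6)*x/2) + C2*exp(sqrt(6)*x/2)


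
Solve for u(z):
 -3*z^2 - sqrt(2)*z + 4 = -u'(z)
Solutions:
 u(z) = C1 + z^3 + sqrt(2)*z^2/2 - 4*z


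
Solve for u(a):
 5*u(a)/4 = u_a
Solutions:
 u(a) = C1*exp(5*a/4)


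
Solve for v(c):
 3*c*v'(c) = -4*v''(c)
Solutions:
 v(c) = C1 + C2*erf(sqrt(6)*c/4)


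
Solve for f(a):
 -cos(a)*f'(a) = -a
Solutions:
 f(a) = C1 + Integral(a/cos(a), a)


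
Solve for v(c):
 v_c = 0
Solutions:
 v(c) = C1


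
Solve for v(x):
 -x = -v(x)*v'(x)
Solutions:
 v(x) = -sqrt(C1 + x^2)
 v(x) = sqrt(C1 + x^2)


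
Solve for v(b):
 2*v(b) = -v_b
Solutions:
 v(b) = C1*exp(-2*b)


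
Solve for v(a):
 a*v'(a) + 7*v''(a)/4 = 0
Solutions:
 v(a) = C1 + C2*erf(sqrt(14)*a/7)


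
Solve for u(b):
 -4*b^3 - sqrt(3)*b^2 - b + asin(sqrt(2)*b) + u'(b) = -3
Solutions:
 u(b) = C1 + b^4 + sqrt(3)*b^3/3 + b^2/2 - b*asin(sqrt(2)*b) - 3*b - sqrt(2)*sqrt(1 - 2*b^2)/2


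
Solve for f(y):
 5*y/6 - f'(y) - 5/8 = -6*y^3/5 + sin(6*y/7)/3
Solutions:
 f(y) = C1 + 3*y^4/10 + 5*y^2/12 - 5*y/8 + 7*cos(6*y/7)/18


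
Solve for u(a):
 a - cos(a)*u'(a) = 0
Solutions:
 u(a) = C1 + Integral(a/cos(a), a)


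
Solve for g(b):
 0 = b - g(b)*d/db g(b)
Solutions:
 g(b) = -sqrt(C1 + b^2)
 g(b) = sqrt(C1 + b^2)


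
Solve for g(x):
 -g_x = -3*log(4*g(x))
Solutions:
 -Integral(1/(log(_y) + 2*log(2)), (_y, g(x)))/3 = C1 - x


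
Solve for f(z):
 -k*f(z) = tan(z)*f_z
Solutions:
 f(z) = C1*exp(-k*log(sin(z)))


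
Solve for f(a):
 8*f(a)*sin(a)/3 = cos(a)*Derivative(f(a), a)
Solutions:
 f(a) = C1/cos(a)^(8/3)


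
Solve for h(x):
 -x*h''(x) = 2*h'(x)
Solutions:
 h(x) = C1 + C2/x


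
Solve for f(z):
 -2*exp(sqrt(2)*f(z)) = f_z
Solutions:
 f(z) = sqrt(2)*(2*log(1/(C1 + 2*z)) - log(2))/4


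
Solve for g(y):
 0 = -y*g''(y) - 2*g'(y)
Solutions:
 g(y) = C1 + C2/y


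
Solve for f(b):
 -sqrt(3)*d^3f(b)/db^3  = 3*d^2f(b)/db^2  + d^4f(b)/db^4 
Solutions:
 f(b) = C1 + C2*b + (C3*sin(3*b/2) + C4*cos(3*b/2))*exp(-sqrt(3)*b/2)


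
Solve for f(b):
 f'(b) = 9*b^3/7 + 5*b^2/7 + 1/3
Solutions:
 f(b) = C1 + 9*b^4/28 + 5*b^3/21 + b/3


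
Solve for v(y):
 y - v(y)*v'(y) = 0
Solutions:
 v(y) = -sqrt(C1 + y^2)
 v(y) = sqrt(C1 + y^2)


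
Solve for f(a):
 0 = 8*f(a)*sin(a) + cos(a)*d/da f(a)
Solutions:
 f(a) = C1*cos(a)^8


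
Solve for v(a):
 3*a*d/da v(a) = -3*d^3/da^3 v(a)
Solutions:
 v(a) = C1 + Integral(C2*airyai(-a) + C3*airybi(-a), a)


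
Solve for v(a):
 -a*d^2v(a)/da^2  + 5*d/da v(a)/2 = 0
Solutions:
 v(a) = C1 + C2*a^(7/2)


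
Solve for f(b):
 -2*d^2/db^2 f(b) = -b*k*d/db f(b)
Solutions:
 f(b) = Piecewise((-sqrt(pi)*C1*erf(b*sqrt(-k)/2)/sqrt(-k) - C2, (k > 0) | (k < 0)), (-C1*b - C2, True))


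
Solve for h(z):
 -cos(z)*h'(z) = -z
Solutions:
 h(z) = C1 + Integral(z/cos(z), z)


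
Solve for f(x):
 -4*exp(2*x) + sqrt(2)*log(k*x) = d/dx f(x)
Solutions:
 f(x) = C1 + sqrt(2)*x*log(k*x) - sqrt(2)*x - 2*exp(2*x)


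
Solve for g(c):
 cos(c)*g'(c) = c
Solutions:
 g(c) = C1 + Integral(c/cos(c), c)


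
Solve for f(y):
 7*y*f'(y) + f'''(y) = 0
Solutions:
 f(y) = C1 + Integral(C2*airyai(-7^(1/3)*y) + C3*airybi(-7^(1/3)*y), y)


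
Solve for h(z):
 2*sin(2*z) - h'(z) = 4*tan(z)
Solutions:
 h(z) = C1 + 4*log(cos(z)) - cos(2*z)


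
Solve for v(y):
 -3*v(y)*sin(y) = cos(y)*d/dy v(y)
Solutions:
 v(y) = C1*cos(y)^3


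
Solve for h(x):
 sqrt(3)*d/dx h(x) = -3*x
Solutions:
 h(x) = C1 - sqrt(3)*x^2/2


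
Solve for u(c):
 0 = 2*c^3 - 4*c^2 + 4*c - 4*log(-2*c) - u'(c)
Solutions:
 u(c) = C1 + c^4/2 - 4*c^3/3 + 2*c^2 - 4*c*log(-c) + 4*c*(1 - log(2))


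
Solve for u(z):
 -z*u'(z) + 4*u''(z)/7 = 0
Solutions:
 u(z) = C1 + C2*erfi(sqrt(14)*z/4)


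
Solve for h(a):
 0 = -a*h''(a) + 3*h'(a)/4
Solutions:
 h(a) = C1 + C2*a^(7/4)


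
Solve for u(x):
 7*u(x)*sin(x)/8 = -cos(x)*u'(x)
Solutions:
 u(x) = C1*cos(x)^(7/8)


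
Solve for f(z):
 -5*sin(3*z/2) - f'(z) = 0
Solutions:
 f(z) = C1 + 10*cos(3*z/2)/3


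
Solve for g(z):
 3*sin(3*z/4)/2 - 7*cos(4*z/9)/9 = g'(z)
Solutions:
 g(z) = C1 - 7*sin(4*z/9)/4 - 2*cos(3*z/4)


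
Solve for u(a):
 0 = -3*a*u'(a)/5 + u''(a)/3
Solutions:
 u(a) = C1 + C2*erfi(3*sqrt(10)*a/10)


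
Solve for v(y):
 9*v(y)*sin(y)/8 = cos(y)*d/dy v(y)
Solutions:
 v(y) = C1/cos(y)^(9/8)


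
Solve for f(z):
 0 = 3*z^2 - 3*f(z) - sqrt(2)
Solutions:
 f(z) = z^2 - sqrt(2)/3


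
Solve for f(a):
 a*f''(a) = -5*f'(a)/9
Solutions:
 f(a) = C1 + C2*a^(4/9)


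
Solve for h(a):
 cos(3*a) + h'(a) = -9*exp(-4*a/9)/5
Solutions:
 h(a) = C1 - sin(3*a)/3 + 81*exp(-4*a/9)/20


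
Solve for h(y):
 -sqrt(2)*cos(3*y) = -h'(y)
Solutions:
 h(y) = C1 + sqrt(2)*sin(3*y)/3


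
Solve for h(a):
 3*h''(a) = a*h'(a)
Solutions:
 h(a) = C1 + C2*erfi(sqrt(6)*a/6)


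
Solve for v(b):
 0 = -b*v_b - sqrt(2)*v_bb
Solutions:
 v(b) = C1 + C2*erf(2^(1/4)*b/2)


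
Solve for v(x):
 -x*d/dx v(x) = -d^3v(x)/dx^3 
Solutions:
 v(x) = C1 + Integral(C2*airyai(x) + C3*airybi(x), x)


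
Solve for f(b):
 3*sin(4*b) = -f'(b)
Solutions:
 f(b) = C1 + 3*cos(4*b)/4


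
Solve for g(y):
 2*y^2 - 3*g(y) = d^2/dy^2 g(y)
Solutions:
 g(y) = C1*sin(sqrt(3)*y) + C2*cos(sqrt(3)*y) + 2*y^2/3 - 4/9


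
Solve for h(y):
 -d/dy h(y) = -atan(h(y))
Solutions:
 Integral(1/atan(_y), (_y, h(y))) = C1 + y


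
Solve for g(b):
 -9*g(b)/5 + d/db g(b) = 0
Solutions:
 g(b) = C1*exp(9*b/5)


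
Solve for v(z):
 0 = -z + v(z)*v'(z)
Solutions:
 v(z) = -sqrt(C1 + z^2)
 v(z) = sqrt(C1 + z^2)


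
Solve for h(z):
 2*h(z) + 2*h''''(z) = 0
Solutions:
 h(z) = (C1*sin(sqrt(2)*z/2) + C2*cos(sqrt(2)*z/2))*exp(-sqrt(2)*z/2) + (C3*sin(sqrt(2)*z/2) + C4*cos(sqrt(2)*z/2))*exp(sqrt(2)*z/2)


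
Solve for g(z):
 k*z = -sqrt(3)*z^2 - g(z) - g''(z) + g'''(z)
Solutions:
 g(z) = C1*exp(z*(-2^(2/3)*(3*sqrt(93) + 29)^(1/3) - 2*2^(1/3)/(3*sqrt(93) + 29)^(1/3) + 4)/12)*sin(2^(1/3)*sqrt(3)*z*(-2^(1/3)*(3*sqrt(93) + 29)^(1/3) + 2/(3*sqrt(93) + 29)^(1/3))/12) + C2*exp(z*(-2^(2/3)*(3*sqrt(93) + 29)^(1/3) - 2*2^(1/3)/(3*sqrt(93) + 29)^(1/3) + 4)/12)*cos(2^(1/3)*sqrt(3)*z*(-2^(1/3)*(3*sqrt(93) + 29)^(1/3) + 2/(3*sqrt(93) + 29)^(1/3))/12) + C3*exp(z*(2*2^(1/3)/(3*sqrt(93) + 29)^(1/3) + 2 + 2^(2/3)*(3*sqrt(93) + 29)^(1/3))/6) - k*z - sqrt(3)*z^2 + 2*sqrt(3)


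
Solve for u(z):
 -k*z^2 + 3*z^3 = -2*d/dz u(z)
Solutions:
 u(z) = C1 + k*z^3/6 - 3*z^4/8


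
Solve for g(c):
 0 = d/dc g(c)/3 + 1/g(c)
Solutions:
 g(c) = -sqrt(C1 - 6*c)
 g(c) = sqrt(C1 - 6*c)


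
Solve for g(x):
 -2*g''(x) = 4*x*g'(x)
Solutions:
 g(x) = C1 + C2*erf(x)


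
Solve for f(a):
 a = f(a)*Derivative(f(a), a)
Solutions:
 f(a) = -sqrt(C1 + a^2)
 f(a) = sqrt(C1 + a^2)


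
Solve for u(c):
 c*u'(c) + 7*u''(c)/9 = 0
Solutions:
 u(c) = C1 + C2*erf(3*sqrt(14)*c/14)


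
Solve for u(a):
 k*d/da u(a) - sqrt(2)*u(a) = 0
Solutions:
 u(a) = C1*exp(sqrt(2)*a/k)


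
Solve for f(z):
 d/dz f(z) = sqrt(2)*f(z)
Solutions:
 f(z) = C1*exp(sqrt(2)*z)


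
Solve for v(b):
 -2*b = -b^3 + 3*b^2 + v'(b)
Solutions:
 v(b) = C1 + b^4/4 - b^3 - b^2


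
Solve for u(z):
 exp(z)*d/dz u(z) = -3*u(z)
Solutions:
 u(z) = C1*exp(3*exp(-z))


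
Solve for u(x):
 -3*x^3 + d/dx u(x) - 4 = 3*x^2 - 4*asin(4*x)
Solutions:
 u(x) = C1 + 3*x^4/4 + x^3 - 4*x*asin(4*x) + 4*x - sqrt(1 - 16*x^2)


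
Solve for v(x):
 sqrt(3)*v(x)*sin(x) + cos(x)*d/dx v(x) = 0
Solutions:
 v(x) = C1*cos(x)^(sqrt(3))


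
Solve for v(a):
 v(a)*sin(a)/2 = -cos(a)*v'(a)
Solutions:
 v(a) = C1*sqrt(cos(a))


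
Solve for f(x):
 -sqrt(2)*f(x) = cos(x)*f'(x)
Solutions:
 f(x) = C1*(sin(x) - 1)^(sqrt(2)/2)/(sin(x) + 1)^(sqrt(2)/2)


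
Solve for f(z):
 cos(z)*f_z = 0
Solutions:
 f(z) = C1


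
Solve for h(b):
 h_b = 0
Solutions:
 h(b) = C1


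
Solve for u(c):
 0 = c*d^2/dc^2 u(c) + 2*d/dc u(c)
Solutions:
 u(c) = C1 + C2/c


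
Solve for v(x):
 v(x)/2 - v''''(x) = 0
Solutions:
 v(x) = C1*exp(-2^(3/4)*x/2) + C2*exp(2^(3/4)*x/2) + C3*sin(2^(3/4)*x/2) + C4*cos(2^(3/4)*x/2)


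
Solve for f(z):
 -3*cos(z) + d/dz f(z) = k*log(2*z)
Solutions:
 f(z) = C1 + k*z*(log(z) - 1) + k*z*log(2) + 3*sin(z)


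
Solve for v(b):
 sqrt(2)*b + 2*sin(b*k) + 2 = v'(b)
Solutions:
 v(b) = C1 + sqrt(2)*b^2/2 + 2*b - 2*cos(b*k)/k


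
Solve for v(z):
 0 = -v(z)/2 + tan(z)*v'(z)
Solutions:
 v(z) = C1*sqrt(sin(z))


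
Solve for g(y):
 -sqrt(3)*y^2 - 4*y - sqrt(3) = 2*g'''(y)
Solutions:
 g(y) = C1 + C2*y + C3*y^2 - sqrt(3)*y^5/120 - y^4/12 - sqrt(3)*y^3/12


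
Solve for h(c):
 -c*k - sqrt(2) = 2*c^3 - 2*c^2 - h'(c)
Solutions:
 h(c) = C1 + c^4/2 - 2*c^3/3 + c^2*k/2 + sqrt(2)*c


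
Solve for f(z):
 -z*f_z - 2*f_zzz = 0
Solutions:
 f(z) = C1 + Integral(C2*airyai(-2^(2/3)*z/2) + C3*airybi(-2^(2/3)*z/2), z)


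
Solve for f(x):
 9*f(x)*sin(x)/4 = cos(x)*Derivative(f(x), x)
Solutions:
 f(x) = C1/cos(x)^(9/4)


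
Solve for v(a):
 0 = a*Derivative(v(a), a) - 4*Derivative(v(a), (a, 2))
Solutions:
 v(a) = C1 + C2*erfi(sqrt(2)*a/4)


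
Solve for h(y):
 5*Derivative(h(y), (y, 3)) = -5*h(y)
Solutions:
 h(y) = C3*exp(-y) + (C1*sin(sqrt(3)*y/2) + C2*cos(sqrt(3)*y/2))*exp(y/2)


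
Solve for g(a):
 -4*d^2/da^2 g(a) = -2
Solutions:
 g(a) = C1 + C2*a + a^2/4


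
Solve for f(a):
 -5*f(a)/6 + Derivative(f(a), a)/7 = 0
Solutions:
 f(a) = C1*exp(35*a/6)


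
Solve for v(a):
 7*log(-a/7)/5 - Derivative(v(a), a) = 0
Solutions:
 v(a) = C1 + 7*a*log(-a)/5 + 7*a*(-log(7) - 1)/5


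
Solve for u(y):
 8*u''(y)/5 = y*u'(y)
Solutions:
 u(y) = C1 + C2*erfi(sqrt(5)*y/4)


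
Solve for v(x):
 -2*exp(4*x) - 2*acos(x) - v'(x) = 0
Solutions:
 v(x) = C1 - 2*x*acos(x) + 2*sqrt(1 - x^2) - exp(4*x)/2


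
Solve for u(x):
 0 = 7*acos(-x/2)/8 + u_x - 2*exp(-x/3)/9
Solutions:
 u(x) = C1 - 7*x*acos(-x/2)/8 - 7*sqrt(4 - x^2)/8 - 2*exp(-x/3)/3


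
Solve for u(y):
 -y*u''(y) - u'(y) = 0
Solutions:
 u(y) = C1 + C2*log(y)


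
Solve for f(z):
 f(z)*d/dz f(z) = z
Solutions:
 f(z) = -sqrt(C1 + z^2)
 f(z) = sqrt(C1 + z^2)


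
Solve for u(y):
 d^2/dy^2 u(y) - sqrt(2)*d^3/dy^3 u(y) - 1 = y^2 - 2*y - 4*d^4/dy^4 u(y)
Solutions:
 u(y) = C1 + C2*y + y^4/12 + y^3*(-1 + sqrt(2))/3 + y^2*(-3/2 - sqrt(2)) + (C3*sin(sqrt(14)*y/8) + C4*cos(sqrt(14)*y/8))*exp(sqrt(2)*y/8)


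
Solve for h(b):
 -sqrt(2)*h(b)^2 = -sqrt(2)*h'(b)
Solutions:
 h(b) = -1/(C1 + b)


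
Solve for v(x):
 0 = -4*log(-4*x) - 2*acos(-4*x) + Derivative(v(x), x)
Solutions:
 v(x) = C1 + 4*x*log(-x) + 2*x*acos(-4*x) - 4*x + 8*x*log(2) + sqrt(1 - 16*x^2)/2


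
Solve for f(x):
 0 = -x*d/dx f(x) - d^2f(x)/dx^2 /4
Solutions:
 f(x) = C1 + C2*erf(sqrt(2)*x)


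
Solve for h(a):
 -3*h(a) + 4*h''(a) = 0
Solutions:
 h(a) = C1*exp(-sqrt(3)*a/2) + C2*exp(sqrt(3)*a/2)


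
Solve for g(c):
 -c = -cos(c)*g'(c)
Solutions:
 g(c) = C1 + Integral(c/cos(c), c)


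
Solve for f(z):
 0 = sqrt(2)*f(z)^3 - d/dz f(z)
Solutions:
 f(z) = -sqrt(2)*sqrt(-1/(C1 + sqrt(2)*z))/2
 f(z) = sqrt(2)*sqrt(-1/(C1 + sqrt(2)*z))/2


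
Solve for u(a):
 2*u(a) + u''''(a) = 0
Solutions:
 u(a) = (C1*sin(2^(3/4)*a/2) + C2*cos(2^(3/4)*a/2))*exp(-2^(3/4)*a/2) + (C3*sin(2^(3/4)*a/2) + C4*cos(2^(3/4)*a/2))*exp(2^(3/4)*a/2)


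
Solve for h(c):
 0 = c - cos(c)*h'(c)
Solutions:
 h(c) = C1 + Integral(c/cos(c), c)


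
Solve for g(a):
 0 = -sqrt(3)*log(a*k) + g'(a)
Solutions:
 g(a) = C1 + sqrt(3)*a*log(a*k) - sqrt(3)*a


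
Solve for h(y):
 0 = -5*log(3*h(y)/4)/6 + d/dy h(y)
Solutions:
 6*Integral(1/(-log(_y) - log(3) + 2*log(2)), (_y, h(y)))/5 = C1 - y


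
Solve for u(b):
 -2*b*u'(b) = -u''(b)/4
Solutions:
 u(b) = C1 + C2*erfi(2*b)


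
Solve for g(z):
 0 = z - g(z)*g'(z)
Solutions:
 g(z) = -sqrt(C1 + z^2)
 g(z) = sqrt(C1 + z^2)


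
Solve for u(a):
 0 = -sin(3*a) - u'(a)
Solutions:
 u(a) = C1 + cos(3*a)/3


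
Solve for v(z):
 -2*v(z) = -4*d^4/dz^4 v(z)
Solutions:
 v(z) = C1*exp(-2^(3/4)*z/2) + C2*exp(2^(3/4)*z/2) + C3*sin(2^(3/4)*z/2) + C4*cos(2^(3/4)*z/2)


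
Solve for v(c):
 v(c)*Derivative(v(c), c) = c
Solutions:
 v(c) = -sqrt(C1 + c^2)
 v(c) = sqrt(C1 + c^2)


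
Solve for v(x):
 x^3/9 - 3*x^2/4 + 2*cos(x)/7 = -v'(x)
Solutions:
 v(x) = C1 - x^4/36 + x^3/4 - 2*sin(x)/7


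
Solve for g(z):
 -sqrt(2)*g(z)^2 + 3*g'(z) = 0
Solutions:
 g(z) = -3/(C1 + sqrt(2)*z)


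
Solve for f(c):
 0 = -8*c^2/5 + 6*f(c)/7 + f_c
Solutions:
 f(c) = C1*exp(-6*c/7) + 28*c^2/15 - 196*c/45 + 686/135


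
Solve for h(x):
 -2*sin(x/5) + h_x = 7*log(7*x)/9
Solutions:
 h(x) = C1 + 7*x*log(x)/9 - 7*x/9 + 7*x*log(7)/9 - 10*cos(x/5)


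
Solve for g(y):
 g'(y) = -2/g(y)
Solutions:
 g(y) = -sqrt(C1 - 4*y)
 g(y) = sqrt(C1 - 4*y)


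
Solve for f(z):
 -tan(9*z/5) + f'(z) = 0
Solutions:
 f(z) = C1 - 5*log(cos(9*z/5))/9


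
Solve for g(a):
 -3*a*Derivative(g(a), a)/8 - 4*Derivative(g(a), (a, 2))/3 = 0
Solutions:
 g(a) = C1 + C2*erf(3*a/8)


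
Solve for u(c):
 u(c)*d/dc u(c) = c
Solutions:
 u(c) = -sqrt(C1 + c^2)
 u(c) = sqrt(C1 + c^2)


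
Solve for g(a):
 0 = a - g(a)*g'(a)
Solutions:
 g(a) = -sqrt(C1 + a^2)
 g(a) = sqrt(C1 + a^2)


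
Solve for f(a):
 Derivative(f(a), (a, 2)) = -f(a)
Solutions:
 f(a) = C1*sin(a) + C2*cos(a)


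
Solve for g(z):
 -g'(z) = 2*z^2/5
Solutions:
 g(z) = C1 - 2*z^3/15


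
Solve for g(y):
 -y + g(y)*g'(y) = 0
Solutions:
 g(y) = -sqrt(C1 + y^2)
 g(y) = sqrt(C1 + y^2)


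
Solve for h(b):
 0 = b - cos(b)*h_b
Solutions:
 h(b) = C1 + Integral(b/cos(b), b)


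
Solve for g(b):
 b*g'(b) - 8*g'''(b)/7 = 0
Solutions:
 g(b) = C1 + Integral(C2*airyai(7^(1/3)*b/2) + C3*airybi(7^(1/3)*b/2), b)


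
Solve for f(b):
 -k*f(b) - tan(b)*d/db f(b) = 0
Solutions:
 f(b) = C1*exp(-k*log(sin(b)))


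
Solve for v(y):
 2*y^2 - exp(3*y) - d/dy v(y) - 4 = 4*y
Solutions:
 v(y) = C1 + 2*y^3/3 - 2*y^2 - 4*y - exp(3*y)/3


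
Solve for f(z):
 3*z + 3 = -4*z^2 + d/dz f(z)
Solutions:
 f(z) = C1 + 4*z^3/3 + 3*z^2/2 + 3*z


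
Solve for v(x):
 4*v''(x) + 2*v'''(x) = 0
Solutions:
 v(x) = C1 + C2*x + C3*exp(-2*x)


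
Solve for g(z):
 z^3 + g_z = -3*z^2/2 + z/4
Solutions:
 g(z) = C1 - z^4/4 - z^3/2 + z^2/8


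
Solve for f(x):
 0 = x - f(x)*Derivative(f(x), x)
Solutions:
 f(x) = -sqrt(C1 + x^2)
 f(x) = sqrt(C1 + x^2)


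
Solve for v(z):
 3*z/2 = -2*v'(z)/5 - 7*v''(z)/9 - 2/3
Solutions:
 v(z) = C1 + C2*exp(-18*z/35) - 15*z^2/8 + 45*z/8


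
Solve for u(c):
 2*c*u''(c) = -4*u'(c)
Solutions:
 u(c) = C1 + C2/c


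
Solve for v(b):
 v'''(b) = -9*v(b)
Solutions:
 v(b) = C3*exp(-3^(2/3)*b) + (C1*sin(3*3^(1/6)*b/2) + C2*cos(3*3^(1/6)*b/2))*exp(3^(2/3)*b/2)


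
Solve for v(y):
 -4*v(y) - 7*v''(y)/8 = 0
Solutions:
 v(y) = C1*sin(4*sqrt(14)*y/7) + C2*cos(4*sqrt(14)*y/7)


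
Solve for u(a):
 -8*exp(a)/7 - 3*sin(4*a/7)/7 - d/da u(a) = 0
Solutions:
 u(a) = C1 - 8*exp(a)/7 + 3*cos(4*a/7)/4


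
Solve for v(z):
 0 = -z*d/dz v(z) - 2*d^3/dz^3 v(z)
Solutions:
 v(z) = C1 + Integral(C2*airyai(-2^(2/3)*z/2) + C3*airybi(-2^(2/3)*z/2), z)


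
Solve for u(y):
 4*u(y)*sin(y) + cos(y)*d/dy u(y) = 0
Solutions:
 u(y) = C1*cos(y)^4


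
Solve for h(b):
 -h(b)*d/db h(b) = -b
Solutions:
 h(b) = -sqrt(C1 + b^2)
 h(b) = sqrt(C1 + b^2)


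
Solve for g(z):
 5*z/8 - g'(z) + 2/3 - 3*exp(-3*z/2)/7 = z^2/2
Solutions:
 g(z) = C1 - z^3/6 + 5*z^2/16 + 2*z/3 + 2*exp(-3*z/2)/7


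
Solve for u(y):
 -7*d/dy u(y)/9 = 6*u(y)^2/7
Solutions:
 u(y) = 49/(C1 + 54*y)


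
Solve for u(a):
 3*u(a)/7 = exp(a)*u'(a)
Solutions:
 u(a) = C1*exp(-3*exp(-a)/7)


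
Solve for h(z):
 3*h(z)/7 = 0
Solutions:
 h(z) = 0


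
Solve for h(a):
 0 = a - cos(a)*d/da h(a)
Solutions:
 h(a) = C1 + Integral(a/cos(a), a)


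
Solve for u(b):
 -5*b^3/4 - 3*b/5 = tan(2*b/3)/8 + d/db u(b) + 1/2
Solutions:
 u(b) = C1 - 5*b^4/16 - 3*b^2/10 - b/2 + 3*log(cos(2*b/3))/16


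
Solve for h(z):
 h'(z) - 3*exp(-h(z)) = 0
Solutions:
 h(z) = log(C1 + 3*z)


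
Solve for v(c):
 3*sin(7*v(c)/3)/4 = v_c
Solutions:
 -3*c/4 + 3*log(cos(7*v(c)/3) - 1)/14 - 3*log(cos(7*v(c)/3) + 1)/14 = C1


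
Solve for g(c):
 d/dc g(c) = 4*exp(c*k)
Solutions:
 g(c) = C1 + 4*exp(c*k)/k


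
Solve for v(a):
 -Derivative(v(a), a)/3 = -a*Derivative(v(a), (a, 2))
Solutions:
 v(a) = C1 + C2*a^(4/3)


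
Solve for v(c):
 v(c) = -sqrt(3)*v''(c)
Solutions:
 v(c) = C1*sin(3^(3/4)*c/3) + C2*cos(3^(3/4)*c/3)


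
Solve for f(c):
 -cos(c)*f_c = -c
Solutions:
 f(c) = C1 + Integral(c/cos(c), c)


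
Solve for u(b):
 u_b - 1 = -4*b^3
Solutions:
 u(b) = C1 - b^4 + b


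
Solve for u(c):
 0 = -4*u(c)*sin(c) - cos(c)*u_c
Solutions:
 u(c) = C1*cos(c)^4


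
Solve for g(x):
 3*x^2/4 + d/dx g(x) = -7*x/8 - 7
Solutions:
 g(x) = C1 - x^3/4 - 7*x^2/16 - 7*x


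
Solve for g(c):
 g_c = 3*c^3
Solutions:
 g(c) = C1 + 3*c^4/4


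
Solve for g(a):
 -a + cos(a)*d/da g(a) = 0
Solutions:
 g(a) = C1 + Integral(a/cos(a), a)


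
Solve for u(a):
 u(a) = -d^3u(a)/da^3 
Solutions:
 u(a) = C3*exp(-a) + (C1*sin(sqrt(3)*a/2) + C2*cos(sqrt(3)*a/2))*exp(a/2)


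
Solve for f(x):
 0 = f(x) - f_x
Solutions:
 f(x) = C1*exp(x)


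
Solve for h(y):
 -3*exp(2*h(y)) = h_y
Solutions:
 h(y) = log(-sqrt(-1/(C1 - 3*y))) - log(2)/2
 h(y) = log(-1/(C1 - 3*y))/2 - log(2)/2


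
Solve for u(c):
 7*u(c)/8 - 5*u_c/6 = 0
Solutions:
 u(c) = C1*exp(21*c/20)


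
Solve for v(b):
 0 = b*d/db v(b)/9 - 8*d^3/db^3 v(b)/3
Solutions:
 v(b) = C1 + Integral(C2*airyai(3^(2/3)*b/6) + C3*airybi(3^(2/3)*b/6), b)


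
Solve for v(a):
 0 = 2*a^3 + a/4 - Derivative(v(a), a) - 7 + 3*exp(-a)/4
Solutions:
 v(a) = C1 + a^4/2 + a^2/8 - 7*a - 3*exp(-a)/4


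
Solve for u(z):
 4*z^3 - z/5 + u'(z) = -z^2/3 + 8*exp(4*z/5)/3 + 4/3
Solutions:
 u(z) = C1 - z^4 - z^3/9 + z^2/10 + 4*z/3 + 10*exp(4*z/5)/3


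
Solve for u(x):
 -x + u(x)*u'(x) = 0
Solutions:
 u(x) = -sqrt(C1 + x^2)
 u(x) = sqrt(C1 + x^2)


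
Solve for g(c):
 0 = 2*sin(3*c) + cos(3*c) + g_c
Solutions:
 g(c) = C1 - sin(3*c)/3 + 2*cos(3*c)/3


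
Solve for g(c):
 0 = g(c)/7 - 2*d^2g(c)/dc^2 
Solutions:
 g(c) = C1*exp(-sqrt(14)*c/14) + C2*exp(sqrt(14)*c/14)


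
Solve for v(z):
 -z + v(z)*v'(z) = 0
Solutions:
 v(z) = -sqrt(C1 + z^2)
 v(z) = sqrt(C1 + z^2)


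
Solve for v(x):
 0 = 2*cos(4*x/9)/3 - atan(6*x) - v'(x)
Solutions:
 v(x) = C1 - x*atan(6*x) + log(36*x^2 + 1)/12 + 3*sin(4*x/9)/2


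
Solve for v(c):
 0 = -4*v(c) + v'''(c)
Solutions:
 v(c) = C3*exp(2^(2/3)*c) + (C1*sin(2^(2/3)*sqrt(3)*c/2) + C2*cos(2^(2/3)*sqrt(3)*c/2))*exp(-2^(2/3)*c/2)


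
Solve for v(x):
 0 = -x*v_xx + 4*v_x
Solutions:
 v(x) = C1 + C2*x^5


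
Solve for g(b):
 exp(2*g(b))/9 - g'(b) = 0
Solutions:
 g(b) = log(-sqrt(-1/(C1 + b))) - log(2)/2 + log(3)
 g(b) = log(-1/(C1 + b))/2 - log(2)/2 + log(3)


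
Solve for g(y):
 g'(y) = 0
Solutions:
 g(y) = C1


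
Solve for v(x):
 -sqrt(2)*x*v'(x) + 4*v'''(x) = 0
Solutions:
 v(x) = C1 + Integral(C2*airyai(sqrt(2)*x/2) + C3*airybi(sqrt(2)*x/2), x)


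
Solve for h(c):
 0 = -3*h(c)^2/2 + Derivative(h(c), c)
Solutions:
 h(c) = -2/(C1 + 3*c)
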